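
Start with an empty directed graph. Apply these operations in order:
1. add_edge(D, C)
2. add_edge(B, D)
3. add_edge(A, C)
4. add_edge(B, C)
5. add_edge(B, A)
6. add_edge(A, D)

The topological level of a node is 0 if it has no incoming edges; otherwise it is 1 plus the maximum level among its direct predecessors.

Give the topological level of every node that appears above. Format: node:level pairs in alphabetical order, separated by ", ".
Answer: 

Answer: A:1, B:0, C:3, D:2

Derivation:
Op 1: add_edge(D, C). Edges now: 1
Op 2: add_edge(B, D). Edges now: 2
Op 3: add_edge(A, C). Edges now: 3
Op 4: add_edge(B, C). Edges now: 4
Op 5: add_edge(B, A). Edges now: 5
Op 6: add_edge(A, D). Edges now: 6
Compute levels (Kahn BFS):
  sources (in-degree 0): B
  process B: level=0
    B->A: in-degree(A)=0, level(A)=1, enqueue
    B->C: in-degree(C)=2, level(C)>=1
    B->D: in-degree(D)=1, level(D)>=1
  process A: level=1
    A->C: in-degree(C)=1, level(C)>=2
    A->D: in-degree(D)=0, level(D)=2, enqueue
  process D: level=2
    D->C: in-degree(C)=0, level(C)=3, enqueue
  process C: level=3
All levels: A:1, B:0, C:3, D:2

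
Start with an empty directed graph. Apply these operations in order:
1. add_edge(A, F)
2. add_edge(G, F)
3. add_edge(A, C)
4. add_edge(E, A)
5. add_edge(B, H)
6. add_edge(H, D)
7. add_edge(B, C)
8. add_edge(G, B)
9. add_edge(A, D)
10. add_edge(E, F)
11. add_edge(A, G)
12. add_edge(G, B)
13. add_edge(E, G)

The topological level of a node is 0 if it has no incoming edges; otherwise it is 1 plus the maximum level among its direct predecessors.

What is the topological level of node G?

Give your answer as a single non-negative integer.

Answer: 2

Derivation:
Op 1: add_edge(A, F). Edges now: 1
Op 2: add_edge(G, F). Edges now: 2
Op 3: add_edge(A, C). Edges now: 3
Op 4: add_edge(E, A). Edges now: 4
Op 5: add_edge(B, H). Edges now: 5
Op 6: add_edge(H, D). Edges now: 6
Op 7: add_edge(B, C). Edges now: 7
Op 8: add_edge(G, B). Edges now: 8
Op 9: add_edge(A, D). Edges now: 9
Op 10: add_edge(E, F). Edges now: 10
Op 11: add_edge(A, G). Edges now: 11
Op 12: add_edge(G, B) (duplicate, no change). Edges now: 11
Op 13: add_edge(E, G). Edges now: 12
Compute levels (Kahn BFS):
  sources (in-degree 0): E
  process E: level=0
    E->A: in-degree(A)=0, level(A)=1, enqueue
    E->F: in-degree(F)=2, level(F)>=1
    E->G: in-degree(G)=1, level(G)>=1
  process A: level=1
    A->C: in-degree(C)=1, level(C)>=2
    A->D: in-degree(D)=1, level(D)>=2
    A->F: in-degree(F)=1, level(F)>=2
    A->G: in-degree(G)=0, level(G)=2, enqueue
  process G: level=2
    G->B: in-degree(B)=0, level(B)=3, enqueue
    G->F: in-degree(F)=0, level(F)=3, enqueue
  process B: level=3
    B->C: in-degree(C)=0, level(C)=4, enqueue
    B->H: in-degree(H)=0, level(H)=4, enqueue
  process F: level=3
  process C: level=4
  process H: level=4
    H->D: in-degree(D)=0, level(D)=5, enqueue
  process D: level=5
All levels: A:1, B:3, C:4, D:5, E:0, F:3, G:2, H:4
level(G) = 2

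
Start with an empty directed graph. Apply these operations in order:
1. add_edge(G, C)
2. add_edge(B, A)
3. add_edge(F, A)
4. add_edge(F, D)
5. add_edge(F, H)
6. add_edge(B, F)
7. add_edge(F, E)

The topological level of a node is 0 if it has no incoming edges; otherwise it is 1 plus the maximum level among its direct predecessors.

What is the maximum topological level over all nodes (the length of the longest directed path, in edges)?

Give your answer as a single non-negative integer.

Answer: 2

Derivation:
Op 1: add_edge(G, C). Edges now: 1
Op 2: add_edge(B, A). Edges now: 2
Op 3: add_edge(F, A). Edges now: 3
Op 4: add_edge(F, D). Edges now: 4
Op 5: add_edge(F, H). Edges now: 5
Op 6: add_edge(B, F). Edges now: 6
Op 7: add_edge(F, E). Edges now: 7
Compute levels (Kahn BFS):
  sources (in-degree 0): B, G
  process B: level=0
    B->A: in-degree(A)=1, level(A)>=1
    B->F: in-degree(F)=0, level(F)=1, enqueue
  process G: level=0
    G->C: in-degree(C)=0, level(C)=1, enqueue
  process F: level=1
    F->A: in-degree(A)=0, level(A)=2, enqueue
    F->D: in-degree(D)=0, level(D)=2, enqueue
    F->E: in-degree(E)=0, level(E)=2, enqueue
    F->H: in-degree(H)=0, level(H)=2, enqueue
  process C: level=1
  process A: level=2
  process D: level=2
  process E: level=2
  process H: level=2
All levels: A:2, B:0, C:1, D:2, E:2, F:1, G:0, H:2
max level = 2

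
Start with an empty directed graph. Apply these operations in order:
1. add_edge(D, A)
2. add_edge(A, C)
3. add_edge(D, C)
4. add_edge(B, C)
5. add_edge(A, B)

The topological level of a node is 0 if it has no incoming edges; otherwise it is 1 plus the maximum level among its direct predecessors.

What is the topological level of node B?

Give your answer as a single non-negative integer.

Op 1: add_edge(D, A). Edges now: 1
Op 2: add_edge(A, C). Edges now: 2
Op 3: add_edge(D, C). Edges now: 3
Op 4: add_edge(B, C). Edges now: 4
Op 5: add_edge(A, B). Edges now: 5
Compute levels (Kahn BFS):
  sources (in-degree 0): D
  process D: level=0
    D->A: in-degree(A)=0, level(A)=1, enqueue
    D->C: in-degree(C)=2, level(C)>=1
  process A: level=1
    A->B: in-degree(B)=0, level(B)=2, enqueue
    A->C: in-degree(C)=1, level(C)>=2
  process B: level=2
    B->C: in-degree(C)=0, level(C)=3, enqueue
  process C: level=3
All levels: A:1, B:2, C:3, D:0
level(B) = 2

Answer: 2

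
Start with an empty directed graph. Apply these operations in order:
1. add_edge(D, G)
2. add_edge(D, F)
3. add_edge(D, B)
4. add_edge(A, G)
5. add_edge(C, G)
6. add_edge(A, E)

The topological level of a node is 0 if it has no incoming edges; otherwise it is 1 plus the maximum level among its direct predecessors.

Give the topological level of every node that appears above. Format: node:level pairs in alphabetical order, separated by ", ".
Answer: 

Op 1: add_edge(D, G). Edges now: 1
Op 2: add_edge(D, F). Edges now: 2
Op 3: add_edge(D, B). Edges now: 3
Op 4: add_edge(A, G). Edges now: 4
Op 5: add_edge(C, G). Edges now: 5
Op 6: add_edge(A, E). Edges now: 6
Compute levels (Kahn BFS):
  sources (in-degree 0): A, C, D
  process A: level=0
    A->E: in-degree(E)=0, level(E)=1, enqueue
    A->G: in-degree(G)=2, level(G)>=1
  process C: level=0
    C->G: in-degree(G)=1, level(G)>=1
  process D: level=0
    D->B: in-degree(B)=0, level(B)=1, enqueue
    D->F: in-degree(F)=0, level(F)=1, enqueue
    D->G: in-degree(G)=0, level(G)=1, enqueue
  process E: level=1
  process B: level=1
  process F: level=1
  process G: level=1
All levels: A:0, B:1, C:0, D:0, E:1, F:1, G:1

Answer: A:0, B:1, C:0, D:0, E:1, F:1, G:1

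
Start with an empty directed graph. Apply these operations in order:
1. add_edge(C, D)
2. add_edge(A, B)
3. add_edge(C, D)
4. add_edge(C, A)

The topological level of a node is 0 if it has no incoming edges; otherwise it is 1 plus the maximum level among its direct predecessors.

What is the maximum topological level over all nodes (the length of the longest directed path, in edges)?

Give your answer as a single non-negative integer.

Answer: 2

Derivation:
Op 1: add_edge(C, D). Edges now: 1
Op 2: add_edge(A, B). Edges now: 2
Op 3: add_edge(C, D) (duplicate, no change). Edges now: 2
Op 4: add_edge(C, A). Edges now: 3
Compute levels (Kahn BFS):
  sources (in-degree 0): C
  process C: level=0
    C->A: in-degree(A)=0, level(A)=1, enqueue
    C->D: in-degree(D)=0, level(D)=1, enqueue
  process A: level=1
    A->B: in-degree(B)=0, level(B)=2, enqueue
  process D: level=1
  process B: level=2
All levels: A:1, B:2, C:0, D:1
max level = 2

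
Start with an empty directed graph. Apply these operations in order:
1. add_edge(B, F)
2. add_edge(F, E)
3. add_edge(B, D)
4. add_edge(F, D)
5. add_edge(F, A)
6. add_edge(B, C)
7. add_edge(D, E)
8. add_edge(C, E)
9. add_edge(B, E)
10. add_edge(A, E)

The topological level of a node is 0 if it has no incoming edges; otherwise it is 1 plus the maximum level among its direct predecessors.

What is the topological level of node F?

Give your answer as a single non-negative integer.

Op 1: add_edge(B, F). Edges now: 1
Op 2: add_edge(F, E). Edges now: 2
Op 3: add_edge(B, D). Edges now: 3
Op 4: add_edge(F, D). Edges now: 4
Op 5: add_edge(F, A). Edges now: 5
Op 6: add_edge(B, C). Edges now: 6
Op 7: add_edge(D, E). Edges now: 7
Op 8: add_edge(C, E). Edges now: 8
Op 9: add_edge(B, E). Edges now: 9
Op 10: add_edge(A, E). Edges now: 10
Compute levels (Kahn BFS):
  sources (in-degree 0): B
  process B: level=0
    B->C: in-degree(C)=0, level(C)=1, enqueue
    B->D: in-degree(D)=1, level(D)>=1
    B->E: in-degree(E)=4, level(E)>=1
    B->F: in-degree(F)=0, level(F)=1, enqueue
  process C: level=1
    C->E: in-degree(E)=3, level(E)>=2
  process F: level=1
    F->A: in-degree(A)=0, level(A)=2, enqueue
    F->D: in-degree(D)=0, level(D)=2, enqueue
    F->E: in-degree(E)=2, level(E)>=2
  process A: level=2
    A->E: in-degree(E)=1, level(E)>=3
  process D: level=2
    D->E: in-degree(E)=0, level(E)=3, enqueue
  process E: level=3
All levels: A:2, B:0, C:1, D:2, E:3, F:1
level(F) = 1

Answer: 1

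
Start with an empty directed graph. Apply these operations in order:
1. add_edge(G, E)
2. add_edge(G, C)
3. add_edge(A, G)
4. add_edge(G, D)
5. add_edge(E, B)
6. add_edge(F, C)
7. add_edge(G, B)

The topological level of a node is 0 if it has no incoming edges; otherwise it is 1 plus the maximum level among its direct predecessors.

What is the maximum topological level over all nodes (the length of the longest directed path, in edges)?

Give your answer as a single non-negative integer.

Op 1: add_edge(G, E). Edges now: 1
Op 2: add_edge(G, C). Edges now: 2
Op 3: add_edge(A, G). Edges now: 3
Op 4: add_edge(G, D). Edges now: 4
Op 5: add_edge(E, B). Edges now: 5
Op 6: add_edge(F, C). Edges now: 6
Op 7: add_edge(G, B). Edges now: 7
Compute levels (Kahn BFS):
  sources (in-degree 0): A, F
  process A: level=0
    A->G: in-degree(G)=0, level(G)=1, enqueue
  process F: level=0
    F->C: in-degree(C)=1, level(C)>=1
  process G: level=1
    G->B: in-degree(B)=1, level(B)>=2
    G->C: in-degree(C)=0, level(C)=2, enqueue
    G->D: in-degree(D)=0, level(D)=2, enqueue
    G->E: in-degree(E)=0, level(E)=2, enqueue
  process C: level=2
  process D: level=2
  process E: level=2
    E->B: in-degree(B)=0, level(B)=3, enqueue
  process B: level=3
All levels: A:0, B:3, C:2, D:2, E:2, F:0, G:1
max level = 3

Answer: 3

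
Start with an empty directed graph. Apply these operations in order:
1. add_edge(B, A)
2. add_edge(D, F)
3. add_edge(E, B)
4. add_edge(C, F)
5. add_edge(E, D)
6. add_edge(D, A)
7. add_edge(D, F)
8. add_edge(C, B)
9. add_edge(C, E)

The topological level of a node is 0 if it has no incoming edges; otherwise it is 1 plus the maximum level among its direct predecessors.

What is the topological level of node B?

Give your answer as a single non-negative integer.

Answer: 2

Derivation:
Op 1: add_edge(B, A). Edges now: 1
Op 2: add_edge(D, F). Edges now: 2
Op 3: add_edge(E, B). Edges now: 3
Op 4: add_edge(C, F). Edges now: 4
Op 5: add_edge(E, D). Edges now: 5
Op 6: add_edge(D, A). Edges now: 6
Op 7: add_edge(D, F) (duplicate, no change). Edges now: 6
Op 8: add_edge(C, B). Edges now: 7
Op 9: add_edge(C, E). Edges now: 8
Compute levels (Kahn BFS):
  sources (in-degree 0): C
  process C: level=0
    C->B: in-degree(B)=1, level(B)>=1
    C->E: in-degree(E)=0, level(E)=1, enqueue
    C->F: in-degree(F)=1, level(F)>=1
  process E: level=1
    E->B: in-degree(B)=0, level(B)=2, enqueue
    E->D: in-degree(D)=0, level(D)=2, enqueue
  process B: level=2
    B->A: in-degree(A)=1, level(A)>=3
  process D: level=2
    D->A: in-degree(A)=0, level(A)=3, enqueue
    D->F: in-degree(F)=0, level(F)=3, enqueue
  process A: level=3
  process F: level=3
All levels: A:3, B:2, C:0, D:2, E:1, F:3
level(B) = 2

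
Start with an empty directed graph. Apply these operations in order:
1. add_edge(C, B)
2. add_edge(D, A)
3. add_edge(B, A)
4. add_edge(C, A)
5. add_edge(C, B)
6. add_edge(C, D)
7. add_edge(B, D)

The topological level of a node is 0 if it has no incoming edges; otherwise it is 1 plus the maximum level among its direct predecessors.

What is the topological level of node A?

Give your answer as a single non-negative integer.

Answer: 3

Derivation:
Op 1: add_edge(C, B). Edges now: 1
Op 2: add_edge(D, A). Edges now: 2
Op 3: add_edge(B, A). Edges now: 3
Op 4: add_edge(C, A). Edges now: 4
Op 5: add_edge(C, B) (duplicate, no change). Edges now: 4
Op 6: add_edge(C, D). Edges now: 5
Op 7: add_edge(B, D). Edges now: 6
Compute levels (Kahn BFS):
  sources (in-degree 0): C
  process C: level=0
    C->A: in-degree(A)=2, level(A)>=1
    C->B: in-degree(B)=0, level(B)=1, enqueue
    C->D: in-degree(D)=1, level(D)>=1
  process B: level=1
    B->A: in-degree(A)=1, level(A)>=2
    B->D: in-degree(D)=0, level(D)=2, enqueue
  process D: level=2
    D->A: in-degree(A)=0, level(A)=3, enqueue
  process A: level=3
All levels: A:3, B:1, C:0, D:2
level(A) = 3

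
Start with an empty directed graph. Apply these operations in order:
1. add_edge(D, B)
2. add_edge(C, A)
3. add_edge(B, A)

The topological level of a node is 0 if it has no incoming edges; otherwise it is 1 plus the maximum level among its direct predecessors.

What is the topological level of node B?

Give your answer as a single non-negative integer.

Op 1: add_edge(D, B). Edges now: 1
Op 2: add_edge(C, A). Edges now: 2
Op 3: add_edge(B, A). Edges now: 3
Compute levels (Kahn BFS):
  sources (in-degree 0): C, D
  process C: level=0
    C->A: in-degree(A)=1, level(A)>=1
  process D: level=0
    D->B: in-degree(B)=0, level(B)=1, enqueue
  process B: level=1
    B->A: in-degree(A)=0, level(A)=2, enqueue
  process A: level=2
All levels: A:2, B:1, C:0, D:0
level(B) = 1

Answer: 1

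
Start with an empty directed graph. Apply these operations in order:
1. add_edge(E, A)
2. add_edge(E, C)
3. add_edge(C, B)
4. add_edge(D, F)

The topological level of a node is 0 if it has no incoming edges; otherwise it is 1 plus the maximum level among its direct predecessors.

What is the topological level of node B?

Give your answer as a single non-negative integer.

Answer: 2

Derivation:
Op 1: add_edge(E, A). Edges now: 1
Op 2: add_edge(E, C). Edges now: 2
Op 3: add_edge(C, B). Edges now: 3
Op 4: add_edge(D, F). Edges now: 4
Compute levels (Kahn BFS):
  sources (in-degree 0): D, E
  process D: level=0
    D->F: in-degree(F)=0, level(F)=1, enqueue
  process E: level=0
    E->A: in-degree(A)=0, level(A)=1, enqueue
    E->C: in-degree(C)=0, level(C)=1, enqueue
  process F: level=1
  process A: level=1
  process C: level=1
    C->B: in-degree(B)=0, level(B)=2, enqueue
  process B: level=2
All levels: A:1, B:2, C:1, D:0, E:0, F:1
level(B) = 2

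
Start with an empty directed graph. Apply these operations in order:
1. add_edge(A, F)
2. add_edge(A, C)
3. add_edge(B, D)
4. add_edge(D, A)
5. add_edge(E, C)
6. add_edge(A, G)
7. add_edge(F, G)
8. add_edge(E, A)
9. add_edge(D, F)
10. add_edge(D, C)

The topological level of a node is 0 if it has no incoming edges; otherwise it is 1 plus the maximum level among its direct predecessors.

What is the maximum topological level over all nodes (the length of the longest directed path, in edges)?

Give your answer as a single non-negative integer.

Answer: 4

Derivation:
Op 1: add_edge(A, F). Edges now: 1
Op 2: add_edge(A, C). Edges now: 2
Op 3: add_edge(B, D). Edges now: 3
Op 4: add_edge(D, A). Edges now: 4
Op 5: add_edge(E, C). Edges now: 5
Op 6: add_edge(A, G). Edges now: 6
Op 7: add_edge(F, G). Edges now: 7
Op 8: add_edge(E, A). Edges now: 8
Op 9: add_edge(D, F). Edges now: 9
Op 10: add_edge(D, C). Edges now: 10
Compute levels (Kahn BFS):
  sources (in-degree 0): B, E
  process B: level=0
    B->D: in-degree(D)=0, level(D)=1, enqueue
  process E: level=0
    E->A: in-degree(A)=1, level(A)>=1
    E->C: in-degree(C)=2, level(C)>=1
  process D: level=1
    D->A: in-degree(A)=0, level(A)=2, enqueue
    D->C: in-degree(C)=1, level(C)>=2
    D->F: in-degree(F)=1, level(F)>=2
  process A: level=2
    A->C: in-degree(C)=0, level(C)=3, enqueue
    A->F: in-degree(F)=0, level(F)=3, enqueue
    A->G: in-degree(G)=1, level(G)>=3
  process C: level=3
  process F: level=3
    F->G: in-degree(G)=0, level(G)=4, enqueue
  process G: level=4
All levels: A:2, B:0, C:3, D:1, E:0, F:3, G:4
max level = 4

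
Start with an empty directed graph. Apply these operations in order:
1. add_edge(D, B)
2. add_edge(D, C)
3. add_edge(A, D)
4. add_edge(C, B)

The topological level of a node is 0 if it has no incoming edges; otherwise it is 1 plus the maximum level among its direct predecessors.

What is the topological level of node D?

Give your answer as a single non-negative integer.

Answer: 1

Derivation:
Op 1: add_edge(D, B). Edges now: 1
Op 2: add_edge(D, C). Edges now: 2
Op 3: add_edge(A, D). Edges now: 3
Op 4: add_edge(C, B). Edges now: 4
Compute levels (Kahn BFS):
  sources (in-degree 0): A
  process A: level=0
    A->D: in-degree(D)=0, level(D)=1, enqueue
  process D: level=1
    D->B: in-degree(B)=1, level(B)>=2
    D->C: in-degree(C)=0, level(C)=2, enqueue
  process C: level=2
    C->B: in-degree(B)=0, level(B)=3, enqueue
  process B: level=3
All levels: A:0, B:3, C:2, D:1
level(D) = 1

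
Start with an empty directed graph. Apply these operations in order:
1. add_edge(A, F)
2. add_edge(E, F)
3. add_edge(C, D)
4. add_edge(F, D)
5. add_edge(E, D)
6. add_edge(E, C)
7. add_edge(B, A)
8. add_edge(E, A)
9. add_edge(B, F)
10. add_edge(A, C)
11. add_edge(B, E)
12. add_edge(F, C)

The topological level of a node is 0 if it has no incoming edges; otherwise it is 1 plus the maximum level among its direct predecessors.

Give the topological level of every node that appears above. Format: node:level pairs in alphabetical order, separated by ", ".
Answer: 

Answer: A:2, B:0, C:4, D:5, E:1, F:3

Derivation:
Op 1: add_edge(A, F). Edges now: 1
Op 2: add_edge(E, F). Edges now: 2
Op 3: add_edge(C, D). Edges now: 3
Op 4: add_edge(F, D). Edges now: 4
Op 5: add_edge(E, D). Edges now: 5
Op 6: add_edge(E, C). Edges now: 6
Op 7: add_edge(B, A). Edges now: 7
Op 8: add_edge(E, A). Edges now: 8
Op 9: add_edge(B, F). Edges now: 9
Op 10: add_edge(A, C). Edges now: 10
Op 11: add_edge(B, E). Edges now: 11
Op 12: add_edge(F, C). Edges now: 12
Compute levels (Kahn BFS):
  sources (in-degree 0): B
  process B: level=0
    B->A: in-degree(A)=1, level(A)>=1
    B->E: in-degree(E)=0, level(E)=1, enqueue
    B->F: in-degree(F)=2, level(F)>=1
  process E: level=1
    E->A: in-degree(A)=0, level(A)=2, enqueue
    E->C: in-degree(C)=2, level(C)>=2
    E->D: in-degree(D)=2, level(D)>=2
    E->F: in-degree(F)=1, level(F)>=2
  process A: level=2
    A->C: in-degree(C)=1, level(C)>=3
    A->F: in-degree(F)=0, level(F)=3, enqueue
  process F: level=3
    F->C: in-degree(C)=0, level(C)=4, enqueue
    F->D: in-degree(D)=1, level(D)>=4
  process C: level=4
    C->D: in-degree(D)=0, level(D)=5, enqueue
  process D: level=5
All levels: A:2, B:0, C:4, D:5, E:1, F:3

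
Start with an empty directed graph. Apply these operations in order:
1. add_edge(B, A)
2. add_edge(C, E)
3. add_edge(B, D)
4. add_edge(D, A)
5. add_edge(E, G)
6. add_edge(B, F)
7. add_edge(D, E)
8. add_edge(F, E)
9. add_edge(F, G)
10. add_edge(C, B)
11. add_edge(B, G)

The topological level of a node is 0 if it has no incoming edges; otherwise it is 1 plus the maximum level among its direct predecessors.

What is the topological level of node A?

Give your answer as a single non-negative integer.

Op 1: add_edge(B, A). Edges now: 1
Op 2: add_edge(C, E). Edges now: 2
Op 3: add_edge(B, D). Edges now: 3
Op 4: add_edge(D, A). Edges now: 4
Op 5: add_edge(E, G). Edges now: 5
Op 6: add_edge(B, F). Edges now: 6
Op 7: add_edge(D, E). Edges now: 7
Op 8: add_edge(F, E). Edges now: 8
Op 9: add_edge(F, G). Edges now: 9
Op 10: add_edge(C, B). Edges now: 10
Op 11: add_edge(B, G). Edges now: 11
Compute levels (Kahn BFS):
  sources (in-degree 0): C
  process C: level=0
    C->B: in-degree(B)=0, level(B)=1, enqueue
    C->E: in-degree(E)=2, level(E)>=1
  process B: level=1
    B->A: in-degree(A)=1, level(A)>=2
    B->D: in-degree(D)=0, level(D)=2, enqueue
    B->F: in-degree(F)=0, level(F)=2, enqueue
    B->G: in-degree(G)=2, level(G)>=2
  process D: level=2
    D->A: in-degree(A)=0, level(A)=3, enqueue
    D->E: in-degree(E)=1, level(E)>=3
  process F: level=2
    F->E: in-degree(E)=0, level(E)=3, enqueue
    F->G: in-degree(G)=1, level(G)>=3
  process A: level=3
  process E: level=3
    E->G: in-degree(G)=0, level(G)=4, enqueue
  process G: level=4
All levels: A:3, B:1, C:0, D:2, E:3, F:2, G:4
level(A) = 3

Answer: 3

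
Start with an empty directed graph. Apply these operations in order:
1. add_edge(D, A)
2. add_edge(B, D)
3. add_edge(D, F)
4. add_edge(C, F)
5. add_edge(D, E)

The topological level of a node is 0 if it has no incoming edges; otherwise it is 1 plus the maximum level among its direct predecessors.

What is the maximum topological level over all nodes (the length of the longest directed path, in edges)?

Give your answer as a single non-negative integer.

Answer: 2

Derivation:
Op 1: add_edge(D, A). Edges now: 1
Op 2: add_edge(B, D). Edges now: 2
Op 3: add_edge(D, F). Edges now: 3
Op 4: add_edge(C, F). Edges now: 4
Op 5: add_edge(D, E). Edges now: 5
Compute levels (Kahn BFS):
  sources (in-degree 0): B, C
  process B: level=0
    B->D: in-degree(D)=0, level(D)=1, enqueue
  process C: level=0
    C->F: in-degree(F)=1, level(F)>=1
  process D: level=1
    D->A: in-degree(A)=0, level(A)=2, enqueue
    D->E: in-degree(E)=0, level(E)=2, enqueue
    D->F: in-degree(F)=0, level(F)=2, enqueue
  process A: level=2
  process E: level=2
  process F: level=2
All levels: A:2, B:0, C:0, D:1, E:2, F:2
max level = 2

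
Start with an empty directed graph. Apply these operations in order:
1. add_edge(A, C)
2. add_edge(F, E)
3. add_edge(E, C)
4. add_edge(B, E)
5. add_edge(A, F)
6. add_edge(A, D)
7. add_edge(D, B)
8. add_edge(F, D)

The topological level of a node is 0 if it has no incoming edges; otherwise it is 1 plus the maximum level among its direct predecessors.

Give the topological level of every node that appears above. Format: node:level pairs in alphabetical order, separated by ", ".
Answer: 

Op 1: add_edge(A, C). Edges now: 1
Op 2: add_edge(F, E). Edges now: 2
Op 3: add_edge(E, C). Edges now: 3
Op 4: add_edge(B, E). Edges now: 4
Op 5: add_edge(A, F). Edges now: 5
Op 6: add_edge(A, D). Edges now: 6
Op 7: add_edge(D, B). Edges now: 7
Op 8: add_edge(F, D). Edges now: 8
Compute levels (Kahn BFS):
  sources (in-degree 0): A
  process A: level=0
    A->C: in-degree(C)=1, level(C)>=1
    A->D: in-degree(D)=1, level(D)>=1
    A->F: in-degree(F)=0, level(F)=1, enqueue
  process F: level=1
    F->D: in-degree(D)=0, level(D)=2, enqueue
    F->E: in-degree(E)=1, level(E)>=2
  process D: level=2
    D->B: in-degree(B)=0, level(B)=3, enqueue
  process B: level=3
    B->E: in-degree(E)=0, level(E)=4, enqueue
  process E: level=4
    E->C: in-degree(C)=0, level(C)=5, enqueue
  process C: level=5
All levels: A:0, B:3, C:5, D:2, E:4, F:1

Answer: A:0, B:3, C:5, D:2, E:4, F:1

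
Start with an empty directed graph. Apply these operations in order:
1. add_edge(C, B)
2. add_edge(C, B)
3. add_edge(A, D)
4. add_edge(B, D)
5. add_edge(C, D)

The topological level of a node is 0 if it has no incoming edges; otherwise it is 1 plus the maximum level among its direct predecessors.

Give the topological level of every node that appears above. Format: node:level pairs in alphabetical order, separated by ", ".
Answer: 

Answer: A:0, B:1, C:0, D:2

Derivation:
Op 1: add_edge(C, B). Edges now: 1
Op 2: add_edge(C, B) (duplicate, no change). Edges now: 1
Op 3: add_edge(A, D). Edges now: 2
Op 4: add_edge(B, D). Edges now: 3
Op 5: add_edge(C, D). Edges now: 4
Compute levels (Kahn BFS):
  sources (in-degree 0): A, C
  process A: level=0
    A->D: in-degree(D)=2, level(D)>=1
  process C: level=0
    C->B: in-degree(B)=0, level(B)=1, enqueue
    C->D: in-degree(D)=1, level(D)>=1
  process B: level=1
    B->D: in-degree(D)=0, level(D)=2, enqueue
  process D: level=2
All levels: A:0, B:1, C:0, D:2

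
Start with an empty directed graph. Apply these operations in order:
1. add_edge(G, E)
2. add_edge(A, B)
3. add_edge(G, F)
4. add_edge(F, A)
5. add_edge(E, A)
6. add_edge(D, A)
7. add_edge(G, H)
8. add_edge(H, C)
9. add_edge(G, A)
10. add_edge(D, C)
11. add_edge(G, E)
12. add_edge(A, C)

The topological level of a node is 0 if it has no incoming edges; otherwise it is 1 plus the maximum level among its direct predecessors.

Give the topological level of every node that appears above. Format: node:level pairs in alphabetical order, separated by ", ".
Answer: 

Answer: A:2, B:3, C:3, D:0, E:1, F:1, G:0, H:1

Derivation:
Op 1: add_edge(G, E). Edges now: 1
Op 2: add_edge(A, B). Edges now: 2
Op 3: add_edge(G, F). Edges now: 3
Op 4: add_edge(F, A). Edges now: 4
Op 5: add_edge(E, A). Edges now: 5
Op 6: add_edge(D, A). Edges now: 6
Op 7: add_edge(G, H). Edges now: 7
Op 8: add_edge(H, C). Edges now: 8
Op 9: add_edge(G, A). Edges now: 9
Op 10: add_edge(D, C). Edges now: 10
Op 11: add_edge(G, E) (duplicate, no change). Edges now: 10
Op 12: add_edge(A, C). Edges now: 11
Compute levels (Kahn BFS):
  sources (in-degree 0): D, G
  process D: level=0
    D->A: in-degree(A)=3, level(A)>=1
    D->C: in-degree(C)=2, level(C)>=1
  process G: level=0
    G->A: in-degree(A)=2, level(A)>=1
    G->E: in-degree(E)=0, level(E)=1, enqueue
    G->F: in-degree(F)=0, level(F)=1, enqueue
    G->H: in-degree(H)=0, level(H)=1, enqueue
  process E: level=1
    E->A: in-degree(A)=1, level(A)>=2
  process F: level=1
    F->A: in-degree(A)=0, level(A)=2, enqueue
  process H: level=1
    H->C: in-degree(C)=1, level(C)>=2
  process A: level=2
    A->B: in-degree(B)=0, level(B)=3, enqueue
    A->C: in-degree(C)=0, level(C)=3, enqueue
  process B: level=3
  process C: level=3
All levels: A:2, B:3, C:3, D:0, E:1, F:1, G:0, H:1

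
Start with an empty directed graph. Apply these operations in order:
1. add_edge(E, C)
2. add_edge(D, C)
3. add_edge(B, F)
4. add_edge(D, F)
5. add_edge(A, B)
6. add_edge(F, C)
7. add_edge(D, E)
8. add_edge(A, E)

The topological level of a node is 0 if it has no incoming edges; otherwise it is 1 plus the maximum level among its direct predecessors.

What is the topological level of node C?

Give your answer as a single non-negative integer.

Answer: 3

Derivation:
Op 1: add_edge(E, C). Edges now: 1
Op 2: add_edge(D, C). Edges now: 2
Op 3: add_edge(B, F). Edges now: 3
Op 4: add_edge(D, F). Edges now: 4
Op 5: add_edge(A, B). Edges now: 5
Op 6: add_edge(F, C). Edges now: 6
Op 7: add_edge(D, E). Edges now: 7
Op 8: add_edge(A, E). Edges now: 8
Compute levels (Kahn BFS):
  sources (in-degree 0): A, D
  process A: level=0
    A->B: in-degree(B)=0, level(B)=1, enqueue
    A->E: in-degree(E)=1, level(E)>=1
  process D: level=0
    D->C: in-degree(C)=2, level(C)>=1
    D->E: in-degree(E)=0, level(E)=1, enqueue
    D->F: in-degree(F)=1, level(F)>=1
  process B: level=1
    B->F: in-degree(F)=0, level(F)=2, enqueue
  process E: level=1
    E->C: in-degree(C)=1, level(C)>=2
  process F: level=2
    F->C: in-degree(C)=0, level(C)=3, enqueue
  process C: level=3
All levels: A:0, B:1, C:3, D:0, E:1, F:2
level(C) = 3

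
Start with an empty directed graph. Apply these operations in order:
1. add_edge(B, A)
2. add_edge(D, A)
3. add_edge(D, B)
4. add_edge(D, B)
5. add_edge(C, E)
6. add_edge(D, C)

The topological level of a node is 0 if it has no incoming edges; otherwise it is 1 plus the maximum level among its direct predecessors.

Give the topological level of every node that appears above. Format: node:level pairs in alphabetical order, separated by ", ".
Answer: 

Answer: A:2, B:1, C:1, D:0, E:2

Derivation:
Op 1: add_edge(B, A). Edges now: 1
Op 2: add_edge(D, A). Edges now: 2
Op 3: add_edge(D, B). Edges now: 3
Op 4: add_edge(D, B) (duplicate, no change). Edges now: 3
Op 5: add_edge(C, E). Edges now: 4
Op 6: add_edge(D, C). Edges now: 5
Compute levels (Kahn BFS):
  sources (in-degree 0): D
  process D: level=0
    D->A: in-degree(A)=1, level(A)>=1
    D->B: in-degree(B)=0, level(B)=1, enqueue
    D->C: in-degree(C)=0, level(C)=1, enqueue
  process B: level=1
    B->A: in-degree(A)=0, level(A)=2, enqueue
  process C: level=1
    C->E: in-degree(E)=0, level(E)=2, enqueue
  process A: level=2
  process E: level=2
All levels: A:2, B:1, C:1, D:0, E:2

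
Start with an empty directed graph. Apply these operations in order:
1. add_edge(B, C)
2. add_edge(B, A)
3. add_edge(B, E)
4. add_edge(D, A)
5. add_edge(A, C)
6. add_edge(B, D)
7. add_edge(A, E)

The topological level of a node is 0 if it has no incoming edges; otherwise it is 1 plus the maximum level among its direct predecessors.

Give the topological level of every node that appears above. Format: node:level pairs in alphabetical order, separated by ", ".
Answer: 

Op 1: add_edge(B, C). Edges now: 1
Op 2: add_edge(B, A). Edges now: 2
Op 3: add_edge(B, E). Edges now: 3
Op 4: add_edge(D, A). Edges now: 4
Op 5: add_edge(A, C). Edges now: 5
Op 6: add_edge(B, D). Edges now: 6
Op 7: add_edge(A, E). Edges now: 7
Compute levels (Kahn BFS):
  sources (in-degree 0): B
  process B: level=0
    B->A: in-degree(A)=1, level(A)>=1
    B->C: in-degree(C)=1, level(C)>=1
    B->D: in-degree(D)=0, level(D)=1, enqueue
    B->E: in-degree(E)=1, level(E)>=1
  process D: level=1
    D->A: in-degree(A)=0, level(A)=2, enqueue
  process A: level=2
    A->C: in-degree(C)=0, level(C)=3, enqueue
    A->E: in-degree(E)=0, level(E)=3, enqueue
  process C: level=3
  process E: level=3
All levels: A:2, B:0, C:3, D:1, E:3

Answer: A:2, B:0, C:3, D:1, E:3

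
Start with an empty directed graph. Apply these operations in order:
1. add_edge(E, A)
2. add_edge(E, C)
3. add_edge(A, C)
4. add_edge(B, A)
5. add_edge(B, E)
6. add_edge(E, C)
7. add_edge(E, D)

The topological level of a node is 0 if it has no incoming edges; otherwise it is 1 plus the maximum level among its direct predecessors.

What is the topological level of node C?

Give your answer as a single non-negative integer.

Answer: 3

Derivation:
Op 1: add_edge(E, A). Edges now: 1
Op 2: add_edge(E, C). Edges now: 2
Op 3: add_edge(A, C). Edges now: 3
Op 4: add_edge(B, A). Edges now: 4
Op 5: add_edge(B, E). Edges now: 5
Op 6: add_edge(E, C) (duplicate, no change). Edges now: 5
Op 7: add_edge(E, D). Edges now: 6
Compute levels (Kahn BFS):
  sources (in-degree 0): B
  process B: level=0
    B->A: in-degree(A)=1, level(A)>=1
    B->E: in-degree(E)=0, level(E)=1, enqueue
  process E: level=1
    E->A: in-degree(A)=0, level(A)=2, enqueue
    E->C: in-degree(C)=1, level(C)>=2
    E->D: in-degree(D)=0, level(D)=2, enqueue
  process A: level=2
    A->C: in-degree(C)=0, level(C)=3, enqueue
  process D: level=2
  process C: level=3
All levels: A:2, B:0, C:3, D:2, E:1
level(C) = 3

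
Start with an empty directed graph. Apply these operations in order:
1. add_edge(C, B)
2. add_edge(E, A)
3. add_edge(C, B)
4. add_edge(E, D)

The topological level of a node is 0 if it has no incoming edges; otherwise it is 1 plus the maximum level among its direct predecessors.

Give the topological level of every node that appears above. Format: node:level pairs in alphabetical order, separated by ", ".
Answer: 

Answer: A:1, B:1, C:0, D:1, E:0

Derivation:
Op 1: add_edge(C, B). Edges now: 1
Op 2: add_edge(E, A). Edges now: 2
Op 3: add_edge(C, B) (duplicate, no change). Edges now: 2
Op 4: add_edge(E, D). Edges now: 3
Compute levels (Kahn BFS):
  sources (in-degree 0): C, E
  process C: level=0
    C->B: in-degree(B)=0, level(B)=1, enqueue
  process E: level=0
    E->A: in-degree(A)=0, level(A)=1, enqueue
    E->D: in-degree(D)=0, level(D)=1, enqueue
  process B: level=1
  process A: level=1
  process D: level=1
All levels: A:1, B:1, C:0, D:1, E:0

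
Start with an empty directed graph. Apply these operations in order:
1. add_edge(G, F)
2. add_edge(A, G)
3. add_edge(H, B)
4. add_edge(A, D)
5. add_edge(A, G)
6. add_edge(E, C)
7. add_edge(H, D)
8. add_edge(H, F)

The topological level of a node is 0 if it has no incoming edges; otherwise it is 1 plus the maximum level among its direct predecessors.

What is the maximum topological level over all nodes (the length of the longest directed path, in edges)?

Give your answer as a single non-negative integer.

Answer: 2

Derivation:
Op 1: add_edge(G, F). Edges now: 1
Op 2: add_edge(A, G). Edges now: 2
Op 3: add_edge(H, B). Edges now: 3
Op 4: add_edge(A, D). Edges now: 4
Op 5: add_edge(A, G) (duplicate, no change). Edges now: 4
Op 6: add_edge(E, C). Edges now: 5
Op 7: add_edge(H, D). Edges now: 6
Op 8: add_edge(H, F). Edges now: 7
Compute levels (Kahn BFS):
  sources (in-degree 0): A, E, H
  process A: level=0
    A->D: in-degree(D)=1, level(D)>=1
    A->G: in-degree(G)=0, level(G)=1, enqueue
  process E: level=0
    E->C: in-degree(C)=0, level(C)=1, enqueue
  process H: level=0
    H->B: in-degree(B)=0, level(B)=1, enqueue
    H->D: in-degree(D)=0, level(D)=1, enqueue
    H->F: in-degree(F)=1, level(F)>=1
  process G: level=1
    G->F: in-degree(F)=0, level(F)=2, enqueue
  process C: level=1
  process B: level=1
  process D: level=1
  process F: level=2
All levels: A:0, B:1, C:1, D:1, E:0, F:2, G:1, H:0
max level = 2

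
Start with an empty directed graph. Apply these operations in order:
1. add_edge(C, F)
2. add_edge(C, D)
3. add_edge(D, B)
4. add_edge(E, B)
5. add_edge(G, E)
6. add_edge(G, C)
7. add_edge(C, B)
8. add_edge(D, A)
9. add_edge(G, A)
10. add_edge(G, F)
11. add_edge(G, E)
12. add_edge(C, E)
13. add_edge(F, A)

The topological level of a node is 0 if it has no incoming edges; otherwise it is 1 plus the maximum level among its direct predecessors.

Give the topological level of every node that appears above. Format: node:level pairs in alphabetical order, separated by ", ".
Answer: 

Op 1: add_edge(C, F). Edges now: 1
Op 2: add_edge(C, D). Edges now: 2
Op 3: add_edge(D, B). Edges now: 3
Op 4: add_edge(E, B). Edges now: 4
Op 5: add_edge(G, E). Edges now: 5
Op 6: add_edge(G, C). Edges now: 6
Op 7: add_edge(C, B). Edges now: 7
Op 8: add_edge(D, A). Edges now: 8
Op 9: add_edge(G, A). Edges now: 9
Op 10: add_edge(G, F). Edges now: 10
Op 11: add_edge(G, E) (duplicate, no change). Edges now: 10
Op 12: add_edge(C, E). Edges now: 11
Op 13: add_edge(F, A). Edges now: 12
Compute levels (Kahn BFS):
  sources (in-degree 0): G
  process G: level=0
    G->A: in-degree(A)=2, level(A)>=1
    G->C: in-degree(C)=0, level(C)=1, enqueue
    G->E: in-degree(E)=1, level(E)>=1
    G->F: in-degree(F)=1, level(F)>=1
  process C: level=1
    C->B: in-degree(B)=2, level(B)>=2
    C->D: in-degree(D)=0, level(D)=2, enqueue
    C->E: in-degree(E)=0, level(E)=2, enqueue
    C->F: in-degree(F)=0, level(F)=2, enqueue
  process D: level=2
    D->A: in-degree(A)=1, level(A)>=3
    D->B: in-degree(B)=1, level(B)>=3
  process E: level=2
    E->B: in-degree(B)=0, level(B)=3, enqueue
  process F: level=2
    F->A: in-degree(A)=0, level(A)=3, enqueue
  process B: level=3
  process A: level=3
All levels: A:3, B:3, C:1, D:2, E:2, F:2, G:0

Answer: A:3, B:3, C:1, D:2, E:2, F:2, G:0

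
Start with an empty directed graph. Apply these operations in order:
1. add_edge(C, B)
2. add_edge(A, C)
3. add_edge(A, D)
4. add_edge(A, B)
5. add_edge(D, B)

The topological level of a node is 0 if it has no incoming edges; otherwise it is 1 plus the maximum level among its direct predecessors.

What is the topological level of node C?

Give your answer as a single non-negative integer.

Op 1: add_edge(C, B). Edges now: 1
Op 2: add_edge(A, C). Edges now: 2
Op 3: add_edge(A, D). Edges now: 3
Op 4: add_edge(A, B). Edges now: 4
Op 5: add_edge(D, B). Edges now: 5
Compute levels (Kahn BFS):
  sources (in-degree 0): A
  process A: level=0
    A->B: in-degree(B)=2, level(B)>=1
    A->C: in-degree(C)=0, level(C)=1, enqueue
    A->D: in-degree(D)=0, level(D)=1, enqueue
  process C: level=1
    C->B: in-degree(B)=1, level(B)>=2
  process D: level=1
    D->B: in-degree(B)=0, level(B)=2, enqueue
  process B: level=2
All levels: A:0, B:2, C:1, D:1
level(C) = 1

Answer: 1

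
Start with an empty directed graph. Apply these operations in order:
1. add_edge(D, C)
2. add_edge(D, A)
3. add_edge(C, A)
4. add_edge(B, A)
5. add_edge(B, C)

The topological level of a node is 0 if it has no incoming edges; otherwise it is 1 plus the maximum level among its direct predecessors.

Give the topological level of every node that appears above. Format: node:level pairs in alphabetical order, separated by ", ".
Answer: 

Answer: A:2, B:0, C:1, D:0

Derivation:
Op 1: add_edge(D, C). Edges now: 1
Op 2: add_edge(D, A). Edges now: 2
Op 3: add_edge(C, A). Edges now: 3
Op 4: add_edge(B, A). Edges now: 4
Op 5: add_edge(B, C). Edges now: 5
Compute levels (Kahn BFS):
  sources (in-degree 0): B, D
  process B: level=0
    B->A: in-degree(A)=2, level(A)>=1
    B->C: in-degree(C)=1, level(C)>=1
  process D: level=0
    D->A: in-degree(A)=1, level(A)>=1
    D->C: in-degree(C)=0, level(C)=1, enqueue
  process C: level=1
    C->A: in-degree(A)=0, level(A)=2, enqueue
  process A: level=2
All levels: A:2, B:0, C:1, D:0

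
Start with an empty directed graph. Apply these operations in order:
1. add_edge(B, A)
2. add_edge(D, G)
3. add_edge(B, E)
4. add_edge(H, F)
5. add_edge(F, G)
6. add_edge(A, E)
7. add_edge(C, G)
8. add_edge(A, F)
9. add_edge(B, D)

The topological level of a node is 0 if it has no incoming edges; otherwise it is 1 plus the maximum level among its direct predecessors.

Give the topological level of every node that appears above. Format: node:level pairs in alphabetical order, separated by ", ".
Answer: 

Op 1: add_edge(B, A). Edges now: 1
Op 2: add_edge(D, G). Edges now: 2
Op 3: add_edge(B, E). Edges now: 3
Op 4: add_edge(H, F). Edges now: 4
Op 5: add_edge(F, G). Edges now: 5
Op 6: add_edge(A, E). Edges now: 6
Op 7: add_edge(C, G). Edges now: 7
Op 8: add_edge(A, F). Edges now: 8
Op 9: add_edge(B, D). Edges now: 9
Compute levels (Kahn BFS):
  sources (in-degree 0): B, C, H
  process B: level=0
    B->A: in-degree(A)=0, level(A)=1, enqueue
    B->D: in-degree(D)=0, level(D)=1, enqueue
    B->E: in-degree(E)=1, level(E)>=1
  process C: level=0
    C->G: in-degree(G)=2, level(G)>=1
  process H: level=0
    H->F: in-degree(F)=1, level(F)>=1
  process A: level=1
    A->E: in-degree(E)=0, level(E)=2, enqueue
    A->F: in-degree(F)=0, level(F)=2, enqueue
  process D: level=1
    D->G: in-degree(G)=1, level(G)>=2
  process E: level=2
  process F: level=2
    F->G: in-degree(G)=0, level(G)=3, enqueue
  process G: level=3
All levels: A:1, B:0, C:0, D:1, E:2, F:2, G:3, H:0

Answer: A:1, B:0, C:0, D:1, E:2, F:2, G:3, H:0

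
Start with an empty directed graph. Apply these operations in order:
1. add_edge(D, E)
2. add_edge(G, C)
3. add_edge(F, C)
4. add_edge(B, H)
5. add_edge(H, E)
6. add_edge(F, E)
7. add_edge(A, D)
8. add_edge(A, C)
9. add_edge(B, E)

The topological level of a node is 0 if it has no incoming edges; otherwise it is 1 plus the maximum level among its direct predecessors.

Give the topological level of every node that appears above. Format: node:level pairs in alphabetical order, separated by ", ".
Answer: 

Answer: A:0, B:0, C:1, D:1, E:2, F:0, G:0, H:1

Derivation:
Op 1: add_edge(D, E). Edges now: 1
Op 2: add_edge(G, C). Edges now: 2
Op 3: add_edge(F, C). Edges now: 3
Op 4: add_edge(B, H). Edges now: 4
Op 5: add_edge(H, E). Edges now: 5
Op 6: add_edge(F, E). Edges now: 6
Op 7: add_edge(A, D). Edges now: 7
Op 8: add_edge(A, C). Edges now: 8
Op 9: add_edge(B, E). Edges now: 9
Compute levels (Kahn BFS):
  sources (in-degree 0): A, B, F, G
  process A: level=0
    A->C: in-degree(C)=2, level(C)>=1
    A->D: in-degree(D)=0, level(D)=1, enqueue
  process B: level=0
    B->E: in-degree(E)=3, level(E)>=1
    B->H: in-degree(H)=0, level(H)=1, enqueue
  process F: level=0
    F->C: in-degree(C)=1, level(C)>=1
    F->E: in-degree(E)=2, level(E)>=1
  process G: level=0
    G->C: in-degree(C)=0, level(C)=1, enqueue
  process D: level=1
    D->E: in-degree(E)=1, level(E)>=2
  process H: level=1
    H->E: in-degree(E)=0, level(E)=2, enqueue
  process C: level=1
  process E: level=2
All levels: A:0, B:0, C:1, D:1, E:2, F:0, G:0, H:1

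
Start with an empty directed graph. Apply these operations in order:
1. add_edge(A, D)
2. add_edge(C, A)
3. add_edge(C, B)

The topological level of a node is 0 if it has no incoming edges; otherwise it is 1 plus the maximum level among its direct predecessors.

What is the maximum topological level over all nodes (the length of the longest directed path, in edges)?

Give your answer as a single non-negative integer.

Answer: 2

Derivation:
Op 1: add_edge(A, D). Edges now: 1
Op 2: add_edge(C, A). Edges now: 2
Op 3: add_edge(C, B). Edges now: 3
Compute levels (Kahn BFS):
  sources (in-degree 0): C
  process C: level=0
    C->A: in-degree(A)=0, level(A)=1, enqueue
    C->B: in-degree(B)=0, level(B)=1, enqueue
  process A: level=1
    A->D: in-degree(D)=0, level(D)=2, enqueue
  process B: level=1
  process D: level=2
All levels: A:1, B:1, C:0, D:2
max level = 2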